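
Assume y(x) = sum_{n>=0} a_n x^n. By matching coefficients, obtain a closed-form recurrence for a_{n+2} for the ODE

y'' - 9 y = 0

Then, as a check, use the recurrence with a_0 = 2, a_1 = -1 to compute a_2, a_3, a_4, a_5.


Substitute y = sum_n a_n x^n into y'' + (const) y = 0.
y''(x) = sum_{n>=0} (n+2)(n+1) a_{n+2} x^n.
The ODE becomes sum_n [(n+2)(n+1) a_{n+2} - 9 a_n] x^n = 0.
Setting each coefficient to zero gives the recurrence:
  (n+2)(n+1) a_{n+2} - 9 a_n = 0,
  a_{n+2} = 9 / ((n+1)(n+2)) a_n.

Check with a_0 = 2, a_1 = -1 (apply the recurrence for n = 0, 1, 2, 3): a_0 = 2, a_1 = -1, a_2 = 9, a_3 = -3/2, a_4 = 27/4, a_5 = -27/40.

a_{n+2} = 9/((n+1)(n+2)) * a_n; check: a_0 = 2, a_1 = -1, a_2 = 9, a_3 = -3/2, a_4 = 27/4, a_5 = -27/40


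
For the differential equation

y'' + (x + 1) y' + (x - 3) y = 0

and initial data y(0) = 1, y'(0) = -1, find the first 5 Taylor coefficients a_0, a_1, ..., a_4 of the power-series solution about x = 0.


Ansatz: y(x) = sum_{n>=0} a_n x^n, so y'(x) = sum_{n>=1} n a_n x^(n-1) and y''(x) = sum_{n>=2} n(n-1) a_n x^(n-2).
Substitute into P(x) y'' + Q(x) y' + R(x) y = 0 with P(x) = 1, Q(x) = x + 1, R(x) = x - 3, and match powers of x.
Initial conditions: a_0 = 1, a_1 = -1.
Setting the coefficient of each power of x to zero and solving order by order (substituting the coefficients already found):
  x^0: 2 a_2 + a_1 - 3 a_0 = 0  ->  2 a_2 = -a_1 + 3 a_0 = 4  ->  a_2 = 2
  x^1: 6 a_3 + 2 a_2 - 2 a_1 + a_0 = 0  ->  6 a_3 = -2 a_2 + 2 a_1 - a_0 = -7  ->  a_3 = -7/6
  x^2: 12 a_4 + 3 a_3 - a_2 + a_1 = 0  ->  12 a_4 = -3 a_3 + a_2 - a_1 = 13/2  ->  a_4 = 13/24
Truncated series: y(x) = 1 - x + 2 x^2 - (7/6) x^3 + (13/24) x^4 + O(x^5).

a_0 = 1; a_1 = -1; a_2 = 2; a_3 = -7/6; a_4 = 13/24


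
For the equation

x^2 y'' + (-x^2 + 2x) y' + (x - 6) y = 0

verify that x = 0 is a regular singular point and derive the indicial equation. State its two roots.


Divide by x^2 to reach normal form y'' + P_1(x) y' + P_2(x) y = 0 with P_1(x) = -1 + 2/x and P_2(x) = 1/x - 6/x^2.
x = 0 is a singular point because the y'-coefficient -1 + 2/x has a pole at x = 0 and the y-coefficient 1/x - 6/x^2 has a pole at x = 0.
It is a regular singular point because x P_1(x) = p(x) = 2 - x and x^2 P_2(x) = q(x) = x - 6 are polynomials, hence analytic at x = 0.
p(0) = 2,  q(0) = -6.
Indicial equation: r(r-1) + p(0) r + q(0) = 0, i.e. r^2 + (p(0) - 1) r + q(0) = 0, i.e. r^2 + 1 r - 6 = 0.
Discriminant: (1)^2 - 4(-6) = 25, so r = (-1 ± 5)/2.
Solving: r_1 = 2, r_2 = -3.

indicial: r^2 + 1 r - 6 = 0; roots r_1 = 2, r_2 = -3


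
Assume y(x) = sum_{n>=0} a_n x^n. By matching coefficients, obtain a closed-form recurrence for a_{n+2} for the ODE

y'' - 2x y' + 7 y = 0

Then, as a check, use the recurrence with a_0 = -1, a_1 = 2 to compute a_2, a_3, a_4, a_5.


Substitute y = sum_n a_n x^n.
y''(x) has coefficient (n+2)(n+1) a_{n+2} at x^n;
-2 x y'(x) has coefficient -2 n a_n at x^n (shift);
7 y(x) has coefficient 7 a_n at x^n.
Matching x^n: (n+2)(n+1) a_{n+2} + (-2n + 7) a_n = 0.
Thus a_{n+2} = (2n - 7) / ((n+1)(n+2)) * a_n.

Check with a_0 = -1, a_1 = 2 (apply the recurrence for n = 0, 1, 2, 3): a_0 = -1, a_1 = 2, a_2 = 7/2, a_3 = -5/3, a_4 = -7/8, a_5 = 1/12.

a_(n+2) = (2n - 7) / ((n+1)(n+2)) * a_n; check: a_0 = -1, a_1 = 2, a_2 = 7/2, a_3 = -5/3, a_4 = -7/8, a_5 = 1/12


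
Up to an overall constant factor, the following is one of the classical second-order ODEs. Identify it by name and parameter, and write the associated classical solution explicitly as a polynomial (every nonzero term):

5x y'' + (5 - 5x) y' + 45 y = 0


All three coefficients share the factor 5; dividing through by 5 gives  x y'' + (1 - x) y' + 9 y = 0.
This matches the Laguerre equation x y'' + (1 - x) y' + n y = 0 with n = 9; the polynomial solution is L_9(x).
With y = sum_k a_k x^k, matching x^k gives (k+1)k a_{k+1} + (k+1) a_{k+1} - k a_k + n a_k = 0, i.e. (k+1)^2 a_{k+1} = (k - n) a_k = (k - 9) a_k. The right side vanishes at k = 9, so the series terminates at degree 9.
Standard normalization L_n(0) = 1 gives a_0 = 1. Work upward with a_{k+1} = (k - 9) a_k / (k+1)^2:
  a_1 = (0 - 9)(1) / 1^2 = -9/1 = -9
  a_2 = (1 - 9)(-9) / 2^2 = 72/4 = 18
  a_3 = (2 - 9)(18) / 3^2 = -126/9 = -14
  a_4 = (3 - 9)(-14) / 4^2 = 84/16 = 21/4
  a_5 = (4 - 9)(21/4) / 5^2 = (-105/4)/25 = -21/20
  a_6 = (5 - 9)(-21/20) / 6^2 = (21/5)/36 = 7/60
  a_7 = (6 - 9)(7/60) / 7^2 = (-7/20)/49 = -1/140
  a_8 = (7 - 9)(-1/140) / 8^2 = (1/70)/64 = 1/4480
  a_9 = (8 - 9)(1/4480) / 9^2 = (-1/4480)/81 = -1/362880
Hence L_9(x) = -x^9/362880 + x^8/4480 - x^7/140 + 7 x^6/60 - 21 x^5/20 + 21 x^4/4 - 14 x^3 + 18 x^2 - 9 x + 1.

L_9(x); series = -x^9/362880 + x^8/4480 - x^7/140 + 7 x^6/60 - 21 x^5/20 + 21 x^4/4 - 14 x^3 + 18 x^2 - 9 x + 1


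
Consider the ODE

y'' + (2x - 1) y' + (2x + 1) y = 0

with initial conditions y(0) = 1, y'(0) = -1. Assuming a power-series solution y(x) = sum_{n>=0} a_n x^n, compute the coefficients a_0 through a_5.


Ansatz: y(x) = sum_{n>=0} a_n x^n, so y'(x) = sum_{n>=1} n a_n x^(n-1) and y''(x) = sum_{n>=2} n(n-1) a_n x^(n-2).
Substitute into P(x) y'' + Q(x) y' + R(x) y = 0 with P(x) = 1, Q(x) = 2x - 1, R(x) = 2x + 1, and match powers of x.
Initial conditions: a_0 = 1, a_1 = -1.
Setting the coefficient of each power of x to zero and solving order by order (substituting the coefficients already found):
  x^0: 2 a_2 - a_1 + a_0 = 0  ->  2 a_2 = a_1 - a_0 = -2  ->  a_2 = -1
  x^1: 6 a_3 - 2 a_2 + 3 a_1 + 2 a_0 = 0  ->  6 a_3 = 2 a_2 - 3 a_1 - 2 a_0 = -1  ->  a_3 = -1/6
  x^2: 12 a_4 - 3 a_3 + 5 a_2 + 2 a_1 = 0  ->  12 a_4 = 3 a_3 - 5 a_2 - 2 a_1 = 13/2  ->  a_4 = 13/24
  x^3: 20 a_5 - 4 a_4 + 7 a_3 + 2 a_2 = 0  ->  20 a_5 = 4 a_4 - 7 a_3 - 2 a_2 = 16/3  ->  a_5 = 4/15
Truncated series: y(x) = 1 - x - x^2 - (1/6) x^3 + (13/24) x^4 + (4/15) x^5 + O(x^6).

a_0 = 1; a_1 = -1; a_2 = -1; a_3 = -1/6; a_4 = 13/24; a_5 = 4/15


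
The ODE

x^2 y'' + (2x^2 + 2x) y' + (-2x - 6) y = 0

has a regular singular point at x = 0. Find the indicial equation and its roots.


Divide by x^2 to reach normal form y'' + P_1(x) y' + P_2(x) y = 0 with P_1(x) = 2 + 2/x and P_2(x) = -2/x - 6/x^2.
x = 0 is a singular point because the y'-coefficient 2 + 2/x has a pole at x = 0 and the y-coefficient -2/x - 6/x^2 has a pole at x = 0.
It is a regular singular point because x P_1(x) = p(x) = 2x + 2 and x^2 P_2(x) = q(x) = -2x - 6 are polynomials, hence analytic at x = 0.
p(0) = 2,  q(0) = -6.
Indicial equation: r(r-1) + p(0) r + q(0) = 0, i.e. r^2 + (p(0) - 1) r + q(0) = 0, i.e. r^2 + 1 r - 6 = 0.
Discriminant: (1)^2 - 4(-6) = 25, so r = (-1 ± 5)/2.
Solving: r_1 = 2, r_2 = -3.

indicial: r^2 + 1 r - 6 = 0; roots r_1 = 2, r_2 = -3


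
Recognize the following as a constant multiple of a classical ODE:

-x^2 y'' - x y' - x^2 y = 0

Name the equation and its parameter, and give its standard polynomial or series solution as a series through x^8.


All three coefficients share the factor -1; dividing through by -1 gives  x^2 y'' + x y' + x^2 y = 0.
This matches the Bessel equation x^2 y'' + x y' + (x^2 - nu^2) y = 0 with nu^2 = 0, so nu = 0; the solution bounded at x = 0 is J_0(x).
Frobenius at x = 0: indicial roots ±nu; for r = nu the recurrence k(k + 2nu) c_k = -c_{k-2} gives the standard series J_nu(x) = sum_{k>=0} (-1)^k / (k! (k+nu)!) (x/2)^(2k+nu). Evaluate the first 5 terms:
  k = 0: (-1)^0 / (0! * 0! * 2^0) x^0 = 1/(1*1*1) x^0 = (1) x^0
  k = 1: (-1)^1 / (1! * 1! * 2^2) x^2 = -1/(1*1*4) x^2 = (-1/4) x^2
  k = 2: (-1)^2 / (2! * 2! * 2^4) x^4 = 1/(2*2*16) x^4 = (1/64) x^4
  k = 3: (-1)^3 / (3! * 3! * 2^6) x^6 = -1/(6*6*64) x^6 = (-1/2304) x^6
  k = 4: (-1)^4 / (4! * 4! * 2^8) x^8 = 1/(24*24*256) x^8 = (1/147456) x^8
Hence J_0(x) = x^8/147456 - x^6/2304 + x^4/64 - x^2/4 + 1 + ....

J_0(x); series = x^8/147456 - x^6/2304 + x^4/64 - x^2/4 + 1


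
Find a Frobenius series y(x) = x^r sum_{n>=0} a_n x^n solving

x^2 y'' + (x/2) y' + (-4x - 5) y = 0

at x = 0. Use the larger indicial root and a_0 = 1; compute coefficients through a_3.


Write in Frobenius form y'' + (p(x)/x) y' + (q(x)/x^2) y = 0:
  p(x) = 1/2,  q(x) = -4x - 5.
Indicial equation: r(r-1) + (1/2) r + (-5) = 0 -> roots r_1 = 5/2, r_2 = -2.
Take r = r_1 = 5/2. Let y(x) = x^r sum_{n>=0} a_n x^n with a_0 = 1.
Substitute y = x^r sum a_n x^n and match x^{r+n}. The recurrence is
  D(n) a_n - 4 a_{n-1} = 0,  where D(n) = (r+n)(r+n-1) + (1/2)(r+n) + (-5).
  a_n = 4 / D(n) * a_{n-1}.
Since the indicial polynomial factors as (r - r_1)(r - r_2), D(n) = (r_1 + n - r_1)(r_1 + n - r_2) = n(n + 9/2).
Evaluating step by step (a_0 = 1):
  n = 1: D(1) = 1(1 + 9/2) = 11/2; numerator = 4(1) = 4; a_1 = (4)/(11/2) = 8/11
  n = 2: D(2) = 2(2 + 9/2) = 13; numerator = 4(8/11) = 32/11; a_2 = (32/11)/(13) = 32/143
  n = 3: D(3) = 3(3 + 9/2) = 45/2; numerator = 4(32/143) = 128/143; a_3 = (128/143)/(45/2) = 256/6435

r = 5/2; a_0 = 1; a_1 = 8/11; a_2 = 32/143; a_3 = 256/6435


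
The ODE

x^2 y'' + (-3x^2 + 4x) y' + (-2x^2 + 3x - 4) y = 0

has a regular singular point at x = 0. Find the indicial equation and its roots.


Divide by x^2 to reach normal form y'' + P_1(x) y' + P_2(x) y = 0 with P_1(x) = -3 + 4/x and P_2(x) = -2 + 3/x - 4/x^2.
x = 0 is a singular point because the y'-coefficient -3 + 4/x has a pole at x = 0 and the y-coefficient -2 + 3/x - 4/x^2 has a pole at x = 0.
It is a regular singular point because x P_1(x) = p(x) = 4 - 3x and x^2 P_2(x) = q(x) = -2x^2 + 3x - 4 are polynomials, hence analytic at x = 0.
p(0) = 4,  q(0) = -4.
Indicial equation: r(r-1) + p(0) r + q(0) = 0, i.e. r^2 + (p(0) - 1) r + q(0) = 0, i.e. r^2 + 3 r - 4 = 0.
Discriminant: (3)^2 - 4(-4) = 25, so r = (-3 ± 5)/2.
Solving: r_1 = 1, r_2 = -4.

indicial: r^2 + 3 r - 4 = 0; roots r_1 = 1, r_2 = -4


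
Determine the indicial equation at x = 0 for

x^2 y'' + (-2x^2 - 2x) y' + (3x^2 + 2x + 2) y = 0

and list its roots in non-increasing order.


Divide by x^2 to reach normal form y'' + P_1(x) y' + P_2(x) y = 0 with P_1(x) = -2 - 2/x and P_2(x) = 3 + 2/x + 2/x^2.
x = 0 is a singular point because the y'-coefficient -2 - 2/x has a pole at x = 0 and the y-coefficient 3 + 2/x + 2/x^2 has a pole at x = 0.
It is a regular singular point because x P_1(x) = p(x) = -2x - 2 and x^2 P_2(x) = q(x) = 3x^2 + 2x + 2 are polynomials, hence analytic at x = 0.
p(0) = -2,  q(0) = 2.
Indicial equation: r(r-1) + p(0) r + q(0) = 0, i.e. r^2 + (p(0) - 1) r + q(0) = 0, i.e. r^2 - 3 r + 2 = 0.
Discriminant: (-3)^2 - 4(2) = 1, so r = (3 ± 1)/2.
Solving: r_1 = 2, r_2 = 1.

indicial: r^2 - 3 r + 2 = 0; roots r_1 = 2, r_2 = 1


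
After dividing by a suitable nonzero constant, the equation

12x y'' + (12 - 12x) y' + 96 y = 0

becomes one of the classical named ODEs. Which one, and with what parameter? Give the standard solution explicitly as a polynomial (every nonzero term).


All three coefficients share the factor 12; dividing through by 12 gives  x y'' + (1 - x) y' + 8 y = 0.
This matches the Laguerre equation x y'' + (1 - x) y' + n y = 0 with n = 8; the polynomial solution is L_8(x).
With y = sum_k a_k x^k, matching x^k gives (k+1)k a_{k+1} + (k+1) a_{k+1} - k a_k + n a_k = 0, i.e. (k+1)^2 a_{k+1} = (k - n) a_k = (k - 8) a_k. The right side vanishes at k = 8, so the series terminates at degree 8.
Standard normalization L_n(0) = 1 gives a_0 = 1. Work upward with a_{k+1} = (k - 8) a_k / (k+1)^2:
  a_1 = (0 - 8)(1) / 1^2 = -8/1 = -8
  a_2 = (1 - 8)(-8) / 2^2 = 56/4 = 14
  a_3 = (2 - 8)(14) / 3^2 = -84/9 = -28/3
  a_4 = (3 - 8)(-28/3) / 4^2 = (140/3)/16 = 35/12
  a_5 = (4 - 8)(35/12) / 5^2 = (-35/3)/25 = -7/15
  a_6 = (5 - 8)(-7/15) / 6^2 = (7/5)/36 = 7/180
  a_7 = (6 - 8)(7/180) / 7^2 = (-7/90)/49 = -1/630
  a_8 = (7 - 8)(-1/630) / 8^2 = (1/630)/64 = 1/40320
Hence L_8(x) = x^8/40320 - x^7/630 + 7 x^6/180 - 7 x^5/15 + 35 x^4/12 - 28 x^3/3 + 14 x^2 - 8 x + 1.

L_8(x); series = x^8/40320 - x^7/630 + 7 x^6/180 - 7 x^5/15 + 35 x^4/12 - 28 x^3/3 + 14 x^2 - 8 x + 1


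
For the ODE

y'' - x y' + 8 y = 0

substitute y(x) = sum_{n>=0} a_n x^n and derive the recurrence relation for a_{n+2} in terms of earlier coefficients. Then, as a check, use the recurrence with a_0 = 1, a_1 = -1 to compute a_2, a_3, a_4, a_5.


Substitute y = sum_n a_n x^n.
y''(x) has coefficient (n+2)(n+1) a_{n+2} at x^n;
-x y'(x) has coefficient -n a_n at x^n (shift);
8 y(x) has coefficient 8 a_n at x^n.
Matching x^n: (n+2)(n+1) a_{n+2} + (-n + 8) a_n = 0.
Thus a_{n+2} = (n - 8) / ((n+1)(n+2)) * a_n.

Check with a_0 = 1, a_1 = -1 (apply the recurrence for n = 0, 1, 2, 3): a_0 = 1, a_1 = -1, a_2 = -4, a_3 = 7/6, a_4 = 2, a_5 = -7/24.

a_(n+2) = (n - 8) / ((n+1)(n+2)) * a_n; check: a_0 = 1, a_1 = -1, a_2 = -4, a_3 = 7/6, a_4 = 2, a_5 = -7/24


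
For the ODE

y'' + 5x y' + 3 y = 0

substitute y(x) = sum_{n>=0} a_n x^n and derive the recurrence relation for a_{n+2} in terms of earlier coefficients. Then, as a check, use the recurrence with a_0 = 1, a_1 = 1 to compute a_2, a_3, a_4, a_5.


Substitute y = sum_n a_n x^n.
y''(x) has coefficient (n+2)(n+1) a_{n+2} at x^n;
5 x y'(x) has coefficient 5 n a_n at x^n (shift);
3 y(x) has coefficient 3 a_n at x^n.
Matching x^n: (n+2)(n+1) a_{n+2} + (5n + 3) a_n = 0.
Thus a_{n+2} = (-5n - 3) / ((n+1)(n+2)) * a_n.

Check with a_0 = 1, a_1 = 1 (apply the recurrence for n = 0, 1, 2, 3): a_0 = 1, a_1 = 1, a_2 = -3/2, a_3 = -4/3, a_4 = 13/8, a_5 = 6/5.

a_(n+2) = (-5n - 3) / ((n+1)(n+2)) * a_n; check: a_0 = 1, a_1 = 1, a_2 = -3/2, a_3 = -4/3, a_4 = 13/8, a_5 = 6/5


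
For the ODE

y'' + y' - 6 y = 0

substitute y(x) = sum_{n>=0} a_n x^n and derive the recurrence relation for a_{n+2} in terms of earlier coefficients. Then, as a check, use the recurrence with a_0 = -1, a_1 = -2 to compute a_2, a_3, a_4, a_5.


Substitute y = sum_n a_n x^n.
y''(x) has coefficient (n+2)(n+1) a_{n+2} at x^n;
y'(x) has coefficient (n+1) a_{n+1} at x^n;
-6 y(x) has coefficient -6 a_n at x^n.
Matching x^n: (n+2)(n+1) a_{n+2} + (n+1) a_{n+1} - 6 a_n = 0.
Thus a_{n+2} = [-(n+1) a_{n+1} + 6 a_n] / ((n+1)(n+2)).

Check with a_0 = -1, a_1 = -2 (apply the recurrence for n = 0, 1, 2, 3): a_0 = -1, a_1 = -2, a_2 = -2, a_3 = -4/3, a_4 = -2/3, a_5 = -4/15.

a_(n+2) = [-(n+1) a_(n+1) + 6 a_n] / ((n+1)(n+2)); check: a_0 = -1, a_1 = -2, a_2 = -2, a_3 = -4/3, a_4 = -2/3, a_5 = -4/15


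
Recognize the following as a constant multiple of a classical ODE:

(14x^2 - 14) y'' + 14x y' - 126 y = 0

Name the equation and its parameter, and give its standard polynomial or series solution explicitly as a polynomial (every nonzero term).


All three coefficients share the factor -14; dividing through by -14 gives  (1 - x^2) y'' - x y' + 9 y = 0.
This matches the Chebyshev equation (1 - x^2) y'' - x y' + n^2 y = 0 (note the -x y' term, not -2x y') with n^2 = 9, so n = 3; the polynomial solution is T_3(x).
With y = sum_k a_k x^k, matching x^k gives (k+2)(k+1) a_{k+2} = (k^2 - n^2) a_k = (k - 3)(k + 3) a_k. The right side vanishes at k = 3, so the series with the parity of 3 terminates at degree 3.
Standard normalization: leading coefficient of T_n is 2^(n-1), so a_3 = 2^2 = 4. Work downward with a_k = (k+1)(k+2) a_{k+2} / ((k - 3)(k + 3)):
  a_1 = (2)(3)(4) / ((1 - 3)(1 + 3)) = 24/(-8) = -3
Hence T_3(x) = 4 x^3 - 3 x.

T_3(x); series = 4 x^3 - 3 x


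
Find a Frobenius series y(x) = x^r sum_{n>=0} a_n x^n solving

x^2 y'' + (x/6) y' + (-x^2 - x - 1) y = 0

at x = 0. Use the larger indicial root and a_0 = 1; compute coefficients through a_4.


Write in Frobenius form y'' + (p(x)/x) y' + (q(x)/x^2) y = 0:
  p(x) = 1/6,  q(x) = -x^2 - x - 1.
Indicial equation: r(r-1) + (1/6) r + (-1) = 0 -> roots r_1 = 3/2, r_2 = -2/3.
Take r = r_1 = 3/2. Let y(x) = x^r sum_{n>=0} a_n x^n with a_0 = 1.
Substitute y = x^r sum a_n x^n and match x^{r+n}. The recurrence is
  D(n) a_n - 1 a_{n-1} - 1 a_{n-2} = 0,  where D(n) = (r+n)(r+n-1) + (1/6)(r+n) + (-1).
  a_n = [1 a_{n-1} + 1 a_{n-2}] / D(n).
Since the indicial polynomial factors as (r - r_1)(r - r_2), D(n) = (r_1 + n - r_1)(r_1 + n - r_2) = n(n + 13/6).
Evaluating step by step (a_0 = 1):
  n = 1: D(1) = 1(1 + 13/6) = 19/6; numerator = 1(1) = 1; a_1 = (1)/(19/6) = 6/19
  n = 2: D(2) = 2(2 + 13/6) = 25/3; numerator = 1(6/19) + 1(1) = 25/19; a_2 = (25/19)/(25/3) = 3/19
  n = 3: D(3) = 3(3 + 13/6) = 31/2; numerator = 1(3/19) + 1(6/19) = 9/19; a_3 = (9/19)/(31/2) = 18/589
  n = 4: D(4) = 4(4 + 13/6) = 74/3; numerator = 1(18/589) + 1(3/19) = 111/589; a_4 = (111/589)/(74/3) = 9/1178

r = 3/2; a_0 = 1; a_1 = 6/19; a_2 = 3/19; a_3 = 18/589; a_4 = 9/1178


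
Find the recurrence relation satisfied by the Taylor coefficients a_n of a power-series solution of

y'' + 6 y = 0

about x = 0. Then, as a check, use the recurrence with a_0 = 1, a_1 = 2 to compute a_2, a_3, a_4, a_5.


Substitute y = sum_n a_n x^n into y'' + (const) y = 0.
y''(x) = sum_{n>=0} (n+2)(n+1) a_{n+2} x^n.
The ODE becomes sum_n [(n+2)(n+1) a_{n+2} + 6 a_n] x^n = 0.
Setting each coefficient to zero gives the recurrence:
  (n+2)(n+1) a_{n+2} + 6 a_n = 0,
  a_{n+2} = -6 / ((n+1)(n+2)) a_n.

Check with a_0 = 1, a_1 = 2 (apply the recurrence for n = 0, 1, 2, 3): a_0 = 1, a_1 = 2, a_2 = -3, a_3 = -2, a_4 = 3/2, a_5 = 3/5.

a_{n+2} = -6/((n+1)(n+2)) * a_n; check: a_0 = 1, a_1 = 2, a_2 = -3, a_3 = -2, a_4 = 3/2, a_5 = 3/5


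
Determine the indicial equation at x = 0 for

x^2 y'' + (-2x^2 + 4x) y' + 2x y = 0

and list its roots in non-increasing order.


Divide by x^2 to reach normal form y'' + P_1(x) y' + P_2(x) y = 0 with P_1(x) = -2 + 4/x and P_2(x) = 2/x.
x = 0 is a singular point because the y'-coefficient -2 + 4/x has a pole at x = 0 and the y-coefficient 2/x has a pole at x = 0.
It is a regular singular point because x P_1(x) = p(x) = 4 - 2x and x^2 P_2(x) = q(x) = 2x are polynomials, hence analytic at x = 0.
p(0) = 4,  q(0) = 0.
Indicial equation: r(r-1) + p(0) r + q(0) = 0, i.e. r^2 + (p(0) - 1) r + q(0) = 0, i.e. r^2 + 3 r = 0.
Discriminant: (3)^2 - 4(0) = 9, so r = (-3 ± 3)/2.
Solving: r_1 = 0, r_2 = -3.

indicial: r^2 + 3 r = 0; roots r_1 = 0, r_2 = -3


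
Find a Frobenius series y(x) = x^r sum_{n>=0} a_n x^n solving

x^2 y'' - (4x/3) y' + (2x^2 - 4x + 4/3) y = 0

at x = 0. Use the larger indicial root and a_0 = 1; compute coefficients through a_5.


Write in Frobenius form y'' + (p(x)/x) y' + (q(x)/x^2) y = 0:
  p(x) = -4/3,  q(x) = 2x^2 - 4x + 4/3.
Indicial equation: r(r-1) + (-4/3) r + (4/3) = 0 -> roots r_1 = 4/3, r_2 = 1.
Take r = r_1 = 4/3. Let y(x) = x^r sum_{n>=0} a_n x^n with a_0 = 1.
Substitute y = x^r sum a_n x^n and match x^{r+n}. The recurrence is
  D(n) a_n - 4 a_{n-1} + 2 a_{n-2} = 0,  where D(n) = (r+n)(r+n-1) + (-4/3)(r+n) + (4/3).
  a_n = [4 a_{n-1} - 2 a_{n-2}] / D(n).
Since the indicial polynomial factors as (r - r_1)(r - r_2), D(n) = (r_1 + n - r_1)(r_1 + n - r_2) = n(n + 1/3).
Evaluating step by step (a_0 = 1):
  n = 1: D(1) = 1(1 + 1/3) = 4/3; numerator = 4(1) = 4; a_1 = (4)/(4/3) = 3
  n = 2: D(2) = 2(2 + 1/3) = 14/3; numerator = 4(3) - 2(1) = 10; a_2 = (10)/(14/3) = 15/7
  n = 3: D(3) = 3(3 + 1/3) = 10; numerator = 4(15/7) - 2(3) = 18/7; a_3 = (18/7)/(10) = 9/35
  n = 4: D(4) = 4(4 + 1/3) = 52/3; numerator = 4(9/35) - 2(15/7) = -114/35; a_4 = (-114/35)/(52/3) = -171/910
  n = 5: D(5) = 5(5 + 1/3) = 80/3; numerator = 4(-171/910) - 2(9/35) = -576/455; a_5 = (-576/455)/(80/3) = -108/2275

r = 4/3; a_0 = 1; a_1 = 3; a_2 = 15/7; a_3 = 9/35; a_4 = -171/910; a_5 = -108/2275


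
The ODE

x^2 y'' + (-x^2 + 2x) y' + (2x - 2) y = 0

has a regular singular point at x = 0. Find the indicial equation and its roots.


Divide by x^2 to reach normal form y'' + P_1(x) y' + P_2(x) y = 0 with P_1(x) = -1 + 2/x and P_2(x) = 2/x - 2/x^2.
x = 0 is a singular point because the y'-coefficient -1 + 2/x has a pole at x = 0 and the y-coefficient 2/x - 2/x^2 has a pole at x = 0.
It is a regular singular point because x P_1(x) = p(x) = 2 - x and x^2 P_2(x) = q(x) = 2x - 2 are polynomials, hence analytic at x = 0.
p(0) = 2,  q(0) = -2.
Indicial equation: r(r-1) + p(0) r + q(0) = 0, i.e. r^2 + (p(0) - 1) r + q(0) = 0, i.e. r^2 + 1 r - 2 = 0.
Discriminant: (1)^2 - 4(-2) = 9, so r = (-1 ± 3)/2.
Solving: r_1 = 1, r_2 = -2.

indicial: r^2 + 1 r - 2 = 0; roots r_1 = 1, r_2 = -2


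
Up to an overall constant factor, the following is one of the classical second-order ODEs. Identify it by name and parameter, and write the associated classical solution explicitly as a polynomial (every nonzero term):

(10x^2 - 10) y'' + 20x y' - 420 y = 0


All three coefficients share the factor -10; dividing through by -10 gives  (1 - x^2) y'' - 2x y' + 42 y = 0.
This matches the Legendre equation (1 - x^2) y'' - 2x y' + n(n+1) y = 0 (note the -2x y' term) with n(n+1) = 42, so n = 6; the polynomial solution is P_6(x).
With y = sum_k a_k x^k, matching x^k gives (k+2)(k+1) a_{k+2} = [k(k+1) - n(n+1)] a_k = (k - 6)(k + 7) a_k. The right side vanishes at k = 6, so the series with the parity of 6 terminates at degree 6.
Standard normalization (P_n(1) = 1): leading coefficient (2n)!/(2^n (n!)^2) = 479001600/(64*518400) = 231/16, so a_6 = 231/16. Work downward with a_k = (k+1)(k+2) a_{k+2} / ((k - 6)(k + 7)):
  a_4 = (5)(6)(231/16) / ((4 - 6)(4 + 7)) = (3465/8)/(-22) = -315/16
  a_2 = (3)(4)(-315/16) / ((2 - 6)(2 + 7)) = (-945/4)/(-36) = 105/16
  a_0 = (1)(2)(105/16) / ((0 - 6)(0 + 7)) = (105/8)/(-42) = -5/16
Hence P_6(x) = 231 x^6/16 - 315 x^4/16 + 105 x^2/16 - 5/16.

P_6(x); series = 231 x^6/16 - 315 x^4/16 + 105 x^2/16 - 5/16


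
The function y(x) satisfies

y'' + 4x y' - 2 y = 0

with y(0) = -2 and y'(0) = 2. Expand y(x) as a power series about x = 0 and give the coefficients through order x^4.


Ansatz: y(x) = sum_{n>=0} a_n x^n, so y'(x) = sum_{n>=1} n a_n x^(n-1) and y''(x) = sum_{n>=2} n(n-1) a_n x^(n-2).
Substitute into P(x) y'' + Q(x) y' + R(x) y = 0 with P(x) = 1, Q(x) = 4x, R(x) = -2, and match powers of x.
Initial conditions: a_0 = -2, a_1 = 2.
Setting the coefficient of each power of x to zero and solving order by order (substituting the coefficients already found):
  x^0: 2 a_2 - 2 a_0 = 0  ->  2 a_2 = 2 a_0 = -4  ->  a_2 = -2
  x^1: 6 a_3 + 2 a_1 = 0  ->  6 a_3 = -2 a_1 = -4  ->  a_3 = -2/3
  x^2: 12 a_4 + 6 a_2 = 0  ->  12 a_4 = -6 a_2 = 12  ->  a_4 = 1
Truncated series: y(x) = -2 + 2 x - 2 x^2 - (2/3) x^3 + x^4 + O(x^5).

a_0 = -2; a_1 = 2; a_2 = -2; a_3 = -2/3; a_4 = 1


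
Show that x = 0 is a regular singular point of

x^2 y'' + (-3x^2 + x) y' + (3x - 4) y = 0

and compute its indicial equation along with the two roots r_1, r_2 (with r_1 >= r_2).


Divide by x^2 to reach normal form y'' + P_1(x) y' + P_2(x) y = 0 with P_1(x) = -3 + 1/x and P_2(x) = 3/x - 4/x^2.
x = 0 is a singular point because the y'-coefficient -3 + 1/x has a pole at x = 0 and the y-coefficient 3/x - 4/x^2 has a pole at x = 0.
It is a regular singular point because x P_1(x) = p(x) = 1 - 3x and x^2 P_2(x) = q(x) = 3x - 4 are polynomials, hence analytic at x = 0.
p(0) = 1,  q(0) = -4.
Indicial equation: r(r-1) + p(0) r + q(0) = 0, i.e. r^2 + (p(0) - 1) r + q(0) = 0, i.e. r^2 - 4 = 0.
Discriminant: (0)^2 - 4(-4) = 16, so r = (0 ± 4)/2.
Solving: r_1 = 2, r_2 = -2.

indicial: r^2 - 4 = 0; roots r_1 = 2, r_2 = -2


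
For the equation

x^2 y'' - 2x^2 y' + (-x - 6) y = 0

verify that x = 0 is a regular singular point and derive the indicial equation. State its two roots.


Divide by x^2 to reach normal form y'' + P_1(x) y' + P_2(x) y = 0 with P_1(x) = -2 and P_2(x) = -1/x - 6/x^2.
x = 0 is a singular point because the y-coefficient -1/x - 6/x^2 has a pole at x = 0.
It is a regular singular point because x P_1(x) = p(x) = -2x and x^2 P_2(x) = q(x) = -x - 6 are polynomials, hence analytic at x = 0.
p(0) = 0,  q(0) = -6.
Indicial equation: r(r-1) + p(0) r + q(0) = 0, i.e. r^2 + (p(0) - 1) r + q(0) = 0, i.e. r^2 - 1 r - 6 = 0.
Discriminant: (-1)^2 - 4(-6) = 25, so r = (1 ± 5)/2.
Solving: r_1 = 3, r_2 = -2.

indicial: r^2 - 1 r - 6 = 0; roots r_1 = 3, r_2 = -2


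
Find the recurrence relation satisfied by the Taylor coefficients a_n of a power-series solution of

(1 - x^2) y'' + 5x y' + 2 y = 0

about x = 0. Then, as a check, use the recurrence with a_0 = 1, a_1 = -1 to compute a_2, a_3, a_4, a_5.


Substitute y = sum_n a_n x^n.
(1 - 1 x^2) y'' contributes (n+2)(n+1) a_{n+2} - n(n-1) a_n at x^n.
5 x y'(x) contributes 5 n a_n at x^n.
2 y(x) contributes 2 a_n at x^n.
Matching x^n: (n+2)(n+1) a_{n+2} + (-n(n-1) + 5 n + 2) a_n = 0.
Thus a_{n+2} = (n(n-1) - 5 n - 2) / ((n+1)(n+2)) * a_n.

Check with a_0 = 1, a_1 = -1 (apply the recurrence for n = 0, 1, 2, 3): a_0 = 1, a_1 = -1, a_2 = -1, a_3 = 7/6, a_4 = 5/6, a_5 = -77/120.

a_(n+2) = (n(n-1) - 5 n - 2) / ((n+1)(n+2)) * a_n; check: a_0 = 1, a_1 = -1, a_2 = -1, a_3 = 7/6, a_4 = 5/6, a_5 = -77/120


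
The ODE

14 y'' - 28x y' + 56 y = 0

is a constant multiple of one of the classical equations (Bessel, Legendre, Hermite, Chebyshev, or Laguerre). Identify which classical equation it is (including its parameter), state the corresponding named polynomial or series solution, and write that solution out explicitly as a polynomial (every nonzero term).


All three coefficients share the factor 14; dividing through by 14 gives  y'' - 2x y' + 4 y = 0.
This matches the Hermite equation y'' - 2x y' + 2n y = 0 with 2n = 4, so n = 2; the polynomial solution is H_2(x).
With y = sum_k a_k x^k, matching x^k gives (k+2)(k+1) a_{k+2} = 2(k - n) a_k = 2(k - 2) a_k. The right side vanishes at k = 2, so the series with the parity of 2 terminates at degree 2.
Standard normalization: leading coefficient of H_n is 2^n, so a_2 = 2^2 = 4. Work downward with a_k = (k+1)(k+2) a_{k+2} / (2(k - n)):
  a_0 = (1)(2)(4) / (2(0 - 2)) = 8/(-4) = -2
Hence H_2(x) = 4 x^2 - 2.

H_2(x); series = 4 x^2 - 2


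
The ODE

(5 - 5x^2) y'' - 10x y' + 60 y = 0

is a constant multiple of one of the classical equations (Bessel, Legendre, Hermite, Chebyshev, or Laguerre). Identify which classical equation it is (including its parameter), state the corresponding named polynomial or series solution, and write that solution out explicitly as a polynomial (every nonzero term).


All three coefficients share the factor 5; dividing through by 5 gives  (1 - x^2) y'' - 2x y' + 12 y = 0.
This matches the Legendre equation (1 - x^2) y'' - 2x y' + n(n+1) y = 0 (note the -2x y' term) with n(n+1) = 12, so n = 3; the polynomial solution is P_3(x).
With y = sum_k a_k x^k, matching x^k gives (k+2)(k+1) a_{k+2} = [k(k+1) - n(n+1)] a_k = (k - 3)(k + 4) a_k. The right side vanishes at k = 3, so the series with the parity of 3 terminates at degree 3.
Standard normalization (P_n(1) = 1): leading coefficient (2n)!/(2^n (n!)^2) = 720/(8*36) = 5/2, so a_3 = 5/2. Work downward with a_k = (k+1)(k+2) a_{k+2} / ((k - 3)(k + 4)):
  a_1 = (2)(3)(5/2) / ((1 - 3)(1 + 4)) = 15/(-10) = -3/2
Hence P_3(x) = 5 x^3/2 - 3 x/2.

P_3(x); series = 5 x^3/2 - 3 x/2


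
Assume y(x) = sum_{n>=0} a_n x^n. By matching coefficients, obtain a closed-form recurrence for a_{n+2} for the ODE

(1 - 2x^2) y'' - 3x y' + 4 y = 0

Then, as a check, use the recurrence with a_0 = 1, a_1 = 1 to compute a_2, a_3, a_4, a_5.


Substitute y = sum_n a_n x^n.
(1 - 2 x^2) y'' contributes (n+2)(n+1) a_{n+2} - 2 n(n-1) a_n at x^n.
-3 x y'(x) contributes -3 n a_n at x^n.
4 y(x) contributes 4 a_n at x^n.
Matching x^n: (n+2)(n+1) a_{n+2} + (-2 n(n-1) - 3 n + 4) a_n = 0.
Thus a_{n+2} = (2 n(n-1) + 3 n - 4) / ((n+1)(n+2)) * a_n.

Check with a_0 = 1, a_1 = 1 (apply the recurrence for n = 0, 1, 2, 3): a_0 = 1, a_1 = 1, a_2 = -2, a_3 = -1/6, a_4 = -1, a_5 = -17/120.

a_(n+2) = (2 n(n-1) + 3 n - 4) / ((n+1)(n+2)) * a_n; check: a_0 = 1, a_1 = 1, a_2 = -2, a_3 = -1/6, a_4 = -1, a_5 = -17/120


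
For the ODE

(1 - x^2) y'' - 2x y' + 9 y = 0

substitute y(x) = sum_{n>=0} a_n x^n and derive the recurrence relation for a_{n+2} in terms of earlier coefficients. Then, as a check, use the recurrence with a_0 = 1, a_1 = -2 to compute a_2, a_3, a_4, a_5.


Substitute y = sum_n a_n x^n.
(1 - 1 x^2) y'' contributes (n+2)(n+1) a_{n+2} - n(n-1) a_n at x^n.
-2 x y'(x) contributes -2 n a_n at x^n.
9 y(x) contributes 9 a_n at x^n.
Matching x^n: (n+2)(n+1) a_{n+2} + (-n(n-1) - 2 n + 9) a_n = 0.
Thus a_{n+2} = (n(n-1) + 2 n - 9) / ((n+1)(n+2)) * a_n.

Check with a_0 = 1, a_1 = -2 (apply the recurrence for n = 0, 1, 2, 3): a_0 = 1, a_1 = -2, a_2 = -9/2, a_3 = 7/3, a_4 = 9/8, a_5 = 7/20.

a_(n+2) = (n(n-1) + 2 n - 9) / ((n+1)(n+2)) * a_n; check: a_0 = 1, a_1 = -2, a_2 = -9/2, a_3 = 7/3, a_4 = 9/8, a_5 = 7/20


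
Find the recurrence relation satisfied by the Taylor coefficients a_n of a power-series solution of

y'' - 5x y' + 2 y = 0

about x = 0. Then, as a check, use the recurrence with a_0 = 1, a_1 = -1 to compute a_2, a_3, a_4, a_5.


Substitute y = sum_n a_n x^n.
y''(x) has coefficient (n+2)(n+1) a_{n+2} at x^n;
-5 x y'(x) has coefficient -5 n a_n at x^n (shift);
2 y(x) has coefficient 2 a_n at x^n.
Matching x^n: (n+2)(n+1) a_{n+2} + (-5n + 2) a_n = 0.
Thus a_{n+2} = (5n - 2) / ((n+1)(n+2)) * a_n.

Check with a_0 = 1, a_1 = -1 (apply the recurrence for n = 0, 1, 2, 3): a_0 = 1, a_1 = -1, a_2 = -1, a_3 = -1/2, a_4 = -2/3, a_5 = -13/40.

a_(n+2) = (5n - 2) / ((n+1)(n+2)) * a_n; check: a_0 = 1, a_1 = -1, a_2 = -1, a_3 = -1/2, a_4 = -2/3, a_5 = -13/40


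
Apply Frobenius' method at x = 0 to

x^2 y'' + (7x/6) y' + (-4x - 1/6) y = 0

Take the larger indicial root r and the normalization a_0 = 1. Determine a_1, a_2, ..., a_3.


Write in Frobenius form y'' + (p(x)/x) y' + (q(x)/x^2) y = 0:
  p(x) = 7/6,  q(x) = -4x - 1/6.
Indicial equation: r(r-1) + (7/6) r + (-1/6) = 0 -> roots r_1 = 1/3, r_2 = -1/2.
Take r = r_1 = 1/3. Let y(x) = x^r sum_{n>=0} a_n x^n with a_0 = 1.
Substitute y = x^r sum a_n x^n and match x^{r+n}. The recurrence is
  D(n) a_n - 4 a_{n-1} = 0,  where D(n) = (r+n)(r+n-1) + (7/6)(r+n) + (-1/6).
  a_n = 4 / D(n) * a_{n-1}.
Since the indicial polynomial factors as (r - r_1)(r - r_2), D(n) = (r_1 + n - r_1)(r_1 + n - r_2) = n(n + 5/6).
Evaluating step by step (a_0 = 1):
  n = 1: D(1) = 1(1 + 5/6) = 11/6; numerator = 4(1) = 4; a_1 = (4)/(11/6) = 24/11
  n = 2: D(2) = 2(2 + 5/6) = 17/3; numerator = 4(24/11) = 96/11; a_2 = (96/11)/(17/3) = 288/187
  n = 3: D(3) = 3(3 + 5/6) = 23/2; numerator = 4(288/187) = 1152/187; a_3 = (1152/187)/(23/2) = 2304/4301

r = 1/3; a_0 = 1; a_1 = 24/11; a_2 = 288/187; a_3 = 2304/4301


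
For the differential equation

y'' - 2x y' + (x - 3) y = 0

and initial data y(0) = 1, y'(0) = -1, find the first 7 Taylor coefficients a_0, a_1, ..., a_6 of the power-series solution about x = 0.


Ansatz: y(x) = sum_{n>=0} a_n x^n, so y'(x) = sum_{n>=1} n a_n x^(n-1) and y''(x) = sum_{n>=2} n(n-1) a_n x^(n-2).
Substitute into P(x) y'' + Q(x) y' + R(x) y = 0 with P(x) = 1, Q(x) = -2x, R(x) = x - 3, and match powers of x.
Initial conditions: a_0 = 1, a_1 = -1.
Setting the coefficient of each power of x to zero and solving order by order (substituting the coefficients already found):
  x^0: 2 a_2 - 3 a_0 = 0  ->  2 a_2 = 3 a_0 = 3  ->  a_2 = 3/2
  x^1: 6 a_3 - 5 a_1 + a_0 = 0  ->  6 a_3 = 5 a_1 - a_0 = -6  ->  a_3 = -1
  x^2: 12 a_4 - 7 a_2 + a_1 = 0  ->  12 a_4 = 7 a_2 - a_1 = 23/2  ->  a_4 = 23/24
  x^3: 20 a_5 - 9 a_3 + a_2 = 0  ->  20 a_5 = 9 a_3 - a_2 = -21/2  ->  a_5 = -21/40
  x^4: 30 a_6 - 11 a_4 + a_3 = 0  ->  30 a_6 = 11 a_4 - a_3 = 277/24  ->  a_6 = 277/720
Truncated series: y(x) = 1 - x + (3/2) x^2 - x^3 + (23/24) x^4 - (21/40) x^5 + (277/720) x^6 + O(x^7).

a_0 = 1; a_1 = -1; a_2 = 3/2; a_3 = -1; a_4 = 23/24; a_5 = -21/40; a_6 = 277/720


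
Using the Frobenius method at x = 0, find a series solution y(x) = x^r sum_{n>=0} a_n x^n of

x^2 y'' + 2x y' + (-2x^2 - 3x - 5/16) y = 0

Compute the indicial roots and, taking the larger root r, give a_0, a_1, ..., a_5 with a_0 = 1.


Write in Frobenius form y'' + (p(x)/x) y' + (q(x)/x^2) y = 0:
  p(x) = 2,  q(x) = -2x^2 - 3x - 5/16.
Indicial equation: r(r-1) + (2) r + (-5/16) = 0 -> roots r_1 = 1/4, r_2 = -5/4.
Take r = r_1 = 1/4. Let y(x) = x^r sum_{n>=0} a_n x^n with a_0 = 1.
Substitute y = x^r sum a_n x^n and match x^{r+n}. The recurrence is
  D(n) a_n - 3 a_{n-1} - 2 a_{n-2} = 0,  where D(n) = (r+n)(r+n-1) + (2)(r+n) + (-5/16).
  a_n = [3 a_{n-1} + 2 a_{n-2}] / D(n).
Since the indicial polynomial factors as (r - r_1)(r - r_2), D(n) = (r_1 + n - r_1)(r_1 + n - r_2) = n(n + 3/2).
Evaluating step by step (a_0 = 1):
  n = 1: D(1) = 1(1 + 3/2) = 5/2; numerator = 3(1) = 3; a_1 = (3)/(5/2) = 6/5
  n = 2: D(2) = 2(2 + 3/2) = 7; numerator = 3(6/5) + 2(1) = 28/5; a_2 = (28/5)/(7) = 4/5
  n = 3: D(3) = 3(3 + 3/2) = 27/2; numerator = 3(4/5) + 2(6/5) = 24/5; a_3 = (24/5)/(27/2) = 16/45
  n = 4: D(4) = 4(4 + 3/2) = 22; numerator = 3(16/45) + 2(4/5) = 8/3; a_4 = (8/3)/(22) = 4/33
  n = 5: D(5) = 5(5 + 3/2) = 65/2; numerator = 3(4/33) + 2(16/45) = 532/495; a_5 = (532/495)/(65/2) = 1064/32175

r = 1/4; a_0 = 1; a_1 = 6/5; a_2 = 4/5; a_3 = 16/45; a_4 = 4/33; a_5 = 1064/32175


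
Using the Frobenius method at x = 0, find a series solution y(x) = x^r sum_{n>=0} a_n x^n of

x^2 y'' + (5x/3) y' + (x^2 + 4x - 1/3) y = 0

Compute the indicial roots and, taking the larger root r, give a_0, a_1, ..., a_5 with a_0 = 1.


Write in Frobenius form y'' + (p(x)/x) y' + (q(x)/x^2) y = 0:
  p(x) = 5/3,  q(x) = x^2 + 4x - 1/3.
Indicial equation: r(r-1) + (5/3) r + (-1/3) = 0 -> roots r_1 = 1/3, r_2 = -1.
Take r = r_1 = 1/3. Let y(x) = x^r sum_{n>=0} a_n x^n with a_0 = 1.
Substitute y = x^r sum a_n x^n and match x^{r+n}. The recurrence is
  D(n) a_n + 4 a_{n-1} + 1 a_{n-2} = 0,  where D(n) = (r+n)(r+n-1) + (5/3)(r+n) + (-1/3).
  a_n = [-4 a_{n-1} - 1 a_{n-2}] / D(n).
Since the indicial polynomial factors as (r - r_1)(r - r_2), D(n) = (r_1 + n - r_1)(r_1 + n - r_2) = n(n + 4/3).
Evaluating step by step (a_0 = 1):
  n = 1: D(1) = 1(1 + 4/3) = 7/3; numerator = -4(1) = -4; a_1 = (-4)/(7/3) = -12/7
  n = 2: D(2) = 2(2 + 4/3) = 20/3; numerator = -4(-12/7) - 1(1) = 41/7; a_2 = (41/7)/(20/3) = 123/140
  n = 3: D(3) = 3(3 + 4/3) = 13; numerator = -4(123/140) - 1(-12/7) = -9/5; a_3 = (-9/5)/(13) = -9/65
  n = 4: D(4) = 4(4 + 4/3) = 64/3; numerator = -4(-9/65) - 1(123/140) = -591/1820; a_4 = (-591/1820)/(64/3) = -1773/116480
  n = 5: D(5) = 5(5 + 4/3) = 95/3; numerator = -4(-1773/116480) - 1(-9/65) = 1161/5824; a_5 = (1161/5824)/(95/3) = 3483/553280

r = 1/3; a_0 = 1; a_1 = -12/7; a_2 = 123/140; a_3 = -9/65; a_4 = -1773/116480; a_5 = 3483/553280


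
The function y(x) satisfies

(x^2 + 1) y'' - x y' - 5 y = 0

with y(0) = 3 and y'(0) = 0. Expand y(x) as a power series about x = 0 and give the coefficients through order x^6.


Ansatz: y(x) = sum_{n>=0} a_n x^n, so y'(x) = sum_{n>=1} n a_n x^(n-1) and y''(x) = sum_{n>=2} n(n-1) a_n x^(n-2).
Substitute into P(x) y'' + Q(x) y' + R(x) y = 0 with P(x) = x^2 + 1, Q(x) = -x, R(x) = -5, and match powers of x.
Initial conditions: a_0 = 3, a_1 = 0.
Setting the coefficient of each power of x to zero and solving order by order (substituting the coefficients already found):
  x^0: 2 a_2 - 5 a_0 = 0  ->  2 a_2 = 5 a_0 = 15  ->  a_2 = 15/2
  x^1: 6 a_3 - 6 a_1 = 0  ->  6 a_3 = 6 a_1 = 0  ->  a_3 = 0
  x^2: 12 a_4 - 5 a_2 = 0  ->  12 a_4 = 5 a_2 = 75/2  ->  a_4 = 25/8
  x^3: 20 a_5 - 2 a_3 = 0  ->  20 a_5 = 2 a_3 = 0  ->  a_5 = 0
  x^4: 30 a_6 + 3 a_4 = 0  ->  30 a_6 = -3 a_4 = -75/8  ->  a_6 = -5/16
Truncated series: y(x) = 3 + (15/2) x^2 + (25/8) x^4 - (5/16) x^6 + O(x^7).

a_0 = 3; a_1 = 0; a_2 = 15/2; a_3 = 0; a_4 = 25/8; a_5 = 0; a_6 = -5/16


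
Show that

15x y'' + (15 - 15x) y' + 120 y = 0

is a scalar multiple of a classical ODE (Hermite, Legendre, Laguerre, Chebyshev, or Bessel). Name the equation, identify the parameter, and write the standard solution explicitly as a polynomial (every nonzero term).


All three coefficients share the factor 15; dividing through by 15 gives  x y'' + (1 - x) y' + 8 y = 0.
This matches the Laguerre equation x y'' + (1 - x) y' + n y = 0 with n = 8; the polynomial solution is L_8(x).
With y = sum_k a_k x^k, matching x^k gives (k+1)k a_{k+1} + (k+1) a_{k+1} - k a_k + n a_k = 0, i.e. (k+1)^2 a_{k+1} = (k - n) a_k = (k - 8) a_k. The right side vanishes at k = 8, so the series terminates at degree 8.
Standard normalization L_n(0) = 1 gives a_0 = 1. Work upward with a_{k+1} = (k - 8) a_k / (k+1)^2:
  a_1 = (0 - 8)(1) / 1^2 = -8/1 = -8
  a_2 = (1 - 8)(-8) / 2^2 = 56/4 = 14
  a_3 = (2 - 8)(14) / 3^2 = -84/9 = -28/3
  a_4 = (3 - 8)(-28/3) / 4^2 = (140/3)/16 = 35/12
  a_5 = (4 - 8)(35/12) / 5^2 = (-35/3)/25 = -7/15
  a_6 = (5 - 8)(-7/15) / 6^2 = (7/5)/36 = 7/180
  a_7 = (6 - 8)(7/180) / 7^2 = (-7/90)/49 = -1/630
  a_8 = (7 - 8)(-1/630) / 8^2 = (1/630)/64 = 1/40320
Hence L_8(x) = x^8/40320 - x^7/630 + 7 x^6/180 - 7 x^5/15 + 35 x^4/12 - 28 x^3/3 + 14 x^2 - 8 x + 1.

L_8(x); series = x^8/40320 - x^7/630 + 7 x^6/180 - 7 x^5/15 + 35 x^4/12 - 28 x^3/3 + 14 x^2 - 8 x + 1


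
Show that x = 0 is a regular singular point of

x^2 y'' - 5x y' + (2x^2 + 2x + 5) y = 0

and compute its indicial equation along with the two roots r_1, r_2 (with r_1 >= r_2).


Divide by x^2 to reach normal form y'' + P_1(x) y' + P_2(x) y = 0 with P_1(x) = -5/x and P_2(x) = 2 + 2/x + 5/x^2.
x = 0 is a singular point because the y'-coefficient -5/x has a pole at x = 0 and the y-coefficient 2 + 2/x + 5/x^2 has a pole at x = 0.
It is a regular singular point because x P_1(x) = p(x) = -5 and x^2 P_2(x) = q(x) = 2x^2 + 2x + 5 are polynomials, hence analytic at x = 0.
p(0) = -5,  q(0) = 5.
Indicial equation: r(r-1) + p(0) r + q(0) = 0, i.e. r^2 + (p(0) - 1) r + q(0) = 0, i.e. r^2 - 6 r + 5 = 0.
Discriminant: (-6)^2 - 4(5) = 16, so r = (6 ± 4)/2.
Solving: r_1 = 5, r_2 = 1.

indicial: r^2 - 6 r + 5 = 0; roots r_1 = 5, r_2 = 1


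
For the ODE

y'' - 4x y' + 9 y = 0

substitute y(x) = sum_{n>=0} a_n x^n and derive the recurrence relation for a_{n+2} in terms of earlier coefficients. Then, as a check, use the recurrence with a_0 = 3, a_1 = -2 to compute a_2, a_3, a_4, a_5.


Substitute y = sum_n a_n x^n.
y''(x) has coefficient (n+2)(n+1) a_{n+2} at x^n;
-4 x y'(x) has coefficient -4 n a_n at x^n (shift);
9 y(x) has coefficient 9 a_n at x^n.
Matching x^n: (n+2)(n+1) a_{n+2} + (-4n + 9) a_n = 0.
Thus a_{n+2} = (4n - 9) / ((n+1)(n+2)) * a_n.

Check with a_0 = 3, a_1 = -2 (apply the recurrence for n = 0, 1, 2, 3): a_0 = 3, a_1 = -2, a_2 = -27/2, a_3 = 5/3, a_4 = 9/8, a_5 = 1/4.

a_(n+2) = (4n - 9) / ((n+1)(n+2)) * a_n; check: a_0 = 3, a_1 = -2, a_2 = -27/2, a_3 = 5/3, a_4 = 9/8, a_5 = 1/4


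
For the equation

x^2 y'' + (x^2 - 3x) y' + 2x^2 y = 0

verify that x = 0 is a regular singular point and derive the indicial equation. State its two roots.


Divide by x^2 to reach normal form y'' + P_1(x) y' + P_2(x) y = 0 with P_1(x) = 1 - 3/x and P_2(x) = 2.
x = 0 is a singular point because the y'-coefficient 1 - 3/x has a pole at x = 0.
It is a regular singular point because x P_1(x) = p(x) = x - 3 and x^2 P_2(x) = q(x) = 2x^2 are polynomials, hence analytic at x = 0.
p(0) = -3,  q(0) = 0.
Indicial equation: r(r-1) + p(0) r + q(0) = 0, i.e. r^2 + (p(0) - 1) r + q(0) = 0, i.e. r^2 - 4 r = 0.
Discriminant: (-4)^2 - 4(0) = 16, so r = (4 ± 4)/2.
Solving: r_1 = 4, r_2 = 0.

indicial: r^2 - 4 r = 0; roots r_1 = 4, r_2 = 0


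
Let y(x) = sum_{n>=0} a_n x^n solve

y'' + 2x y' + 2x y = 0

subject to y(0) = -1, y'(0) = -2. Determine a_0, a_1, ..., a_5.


Ansatz: y(x) = sum_{n>=0} a_n x^n, so y'(x) = sum_{n>=1} n a_n x^(n-1) and y''(x) = sum_{n>=2} n(n-1) a_n x^(n-2).
Substitute into P(x) y'' + Q(x) y' + R(x) y = 0 with P(x) = 1, Q(x) = 2x, R(x) = 2x, and match powers of x.
Initial conditions: a_0 = -1, a_1 = -2.
Setting the coefficient of each power of x to zero and solving order by order (substituting the coefficients already found):
  x^0: 2 a_2 = 0  ->  a_2 = 0
  x^1: 6 a_3 + 2 a_1 + 2 a_0 = 0  ->  6 a_3 = -2 a_1 - 2 a_0 = 6  ->  a_3 = 1
  x^2: 12 a_4 + 4 a_2 + 2 a_1 = 0  ->  12 a_4 = -4 a_2 - 2 a_1 = 4  ->  a_4 = 1/3
  x^3: 20 a_5 + 6 a_3 + 2 a_2 = 0  ->  20 a_5 = -6 a_3 - 2 a_2 = -6  ->  a_5 = -3/10
Truncated series: y(x) = -1 - 2 x + x^3 + (1/3) x^4 - (3/10) x^5 + O(x^6).

a_0 = -1; a_1 = -2; a_2 = 0; a_3 = 1; a_4 = 1/3; a_5 = -3/10


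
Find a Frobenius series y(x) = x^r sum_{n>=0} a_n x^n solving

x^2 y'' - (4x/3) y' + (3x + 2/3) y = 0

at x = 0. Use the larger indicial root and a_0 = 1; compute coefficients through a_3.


Write in Frobenius form y'' + (p(x)/x) y' + (q(x)/x^2) y = 0:
  p(x) = -4/3,  q(x) = 3x + 2/3.
Indicial equation: r(r-1) + (-4/3) r + (2/3) = 0 -> roots r_1 = 2, r_2 = 1/3.
Take r = r_1 = 2. Let y(x) = x^r sum_{n>=0} a_n x^n with a_0 = 1.
Substitute y = x^r sum a_n x^n and match x^{r+n}. The recurrence is
  D(n) a_n + 3 a_{n-1} = 0,  where D(n) = (r+n)(r+n-1) + (-4/3)(r+n) + (2/3).
  a_n = -3 / D(n) * a_{n-1}.
Since the indicial polynomial factors as (r - r_1)(r - r_2), D(n) = (r_1 + n - r_1)(r_1 + n - r_2) = n(n + 5/3).
Evaluating step by step (a_0 = 1):
  n = 1: D(1) = 1(1 + 5/3) = 8/3; numerator = -3(1) = -3; a_1 = (-3)/(8/3) = -9/8
  n = 2: D(2) = 2(2 + 5/3) = 22/3; numerator = -3(-9/8) = 27/8; a_2 = (27/8)/(22/3) = 81/176
  n = 3: D(3) = 3(3 + 5/3) = 14; numerator = -3(81/176) = -243/176; a_3 = (-243/176)/(14) = -243/2464

r = 2; a_0 = 1; a_1 = -9/8; a_2 = 81/176; a_3 = -243/2464
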